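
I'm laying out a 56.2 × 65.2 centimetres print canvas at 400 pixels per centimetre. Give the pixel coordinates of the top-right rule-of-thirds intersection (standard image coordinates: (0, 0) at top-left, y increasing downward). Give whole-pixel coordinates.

In pixels the canvas is 56.2 × 400 = 22480 wide and 65.2 × 400 = 26080 tall.
The top-right point is two-thirds across and one-third down:
x = 2 × 22480/3 ≈ 14987; y = 1 × 26080/3 ≈ 8693.

x = 14987 px, y = 8693 px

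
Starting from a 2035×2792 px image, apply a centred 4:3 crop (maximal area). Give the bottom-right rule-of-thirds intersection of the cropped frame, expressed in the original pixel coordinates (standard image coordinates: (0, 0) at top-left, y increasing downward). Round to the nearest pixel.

x = 1357 px, y = 1650 px

2035/2792 < 4/3, so the 4:3 crop keeps the full width 2035 and trims height to 2035 × 3/4 = 1526.25 px.
Top offset = (2792 − 1526.25)/2 = 632.88 px; left offset = 0.
Bottom-right is two-thirds across and two-thirds down within the crop:
x = 0.00 + 2 × 2035.00/3 ≈ 1357; y = 632.88 + 2 × 1526.25/3 ≈ 1650.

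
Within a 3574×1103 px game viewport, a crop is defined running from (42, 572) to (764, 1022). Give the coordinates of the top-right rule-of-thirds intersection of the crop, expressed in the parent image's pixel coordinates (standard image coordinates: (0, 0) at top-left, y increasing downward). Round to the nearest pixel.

(523, 722)

Crop width = 764 − 42 = 722 px; one third is 240.67 px.
Crop height = 1022 − 572 = 450 px; one third is 150.00 px.
The top-right point is two-thirds across and one-third down within the crop:
x = 42 + 2 × 240.67 ≈ 523; y = 572 + 1 × 150.00 ≈ 722.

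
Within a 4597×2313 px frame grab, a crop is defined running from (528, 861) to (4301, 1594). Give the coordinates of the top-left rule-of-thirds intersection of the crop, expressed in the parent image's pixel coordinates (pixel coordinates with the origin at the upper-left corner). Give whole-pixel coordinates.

Crop width = 4301 − 528 = 3773 px; one third is 1257.67 px.
Crop height = 1594 − 861 = 733 px; one third is 244.33 px.
The top-left point is one-third across and one-third down within the crop:
x = 528 + 1 × 1257.67 ≈ 1786; y = 861 + 1 × 244.33 ≈ 1105.

x = 1786 px, y = 1105 px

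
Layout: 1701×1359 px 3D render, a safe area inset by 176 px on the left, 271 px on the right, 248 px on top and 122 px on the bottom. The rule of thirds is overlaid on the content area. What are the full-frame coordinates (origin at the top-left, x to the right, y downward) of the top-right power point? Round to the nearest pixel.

(1012, 578)

Content width = 1701 − 176 − 271 = 1254 px; content height = 1359 − 248 − 122 = 989 px.
Top-right is two-thirds across and one-third down within the content area.
x = 176 + 2 × 1254/3 = 176 + 836.00 ≈ 1012
y = 248 + 1 × 989/3 = 248 + 329.67 ≈ 578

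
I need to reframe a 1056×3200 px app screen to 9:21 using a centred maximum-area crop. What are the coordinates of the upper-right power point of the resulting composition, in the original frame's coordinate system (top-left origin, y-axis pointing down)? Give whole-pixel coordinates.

(704, 1189)

1056/3200 < 9/21, so the 9:21 crop keeps the full width 1056 and trims height to 1056 × 21/9 = 2464.00 px.
Top offset = (3200 − 2464.00)/2 = 368.00 px; left offset = 0.
Upper-right is two-thirds across and one-third down within the crop:
x = 0.00 + 2 × 1056.00/3 ≈ 704; y = 368.00 + 1 × 2464.00/3 ≈ 1189.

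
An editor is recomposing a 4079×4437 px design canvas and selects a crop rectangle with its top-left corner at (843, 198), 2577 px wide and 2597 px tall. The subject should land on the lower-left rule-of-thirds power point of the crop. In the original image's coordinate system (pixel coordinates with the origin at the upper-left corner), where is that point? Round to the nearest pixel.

One third of the crop width 2577 is 859.00 px.
One third of the crop height 2597 is 865.67 px.
The lower-left point is one-third across and two-thirds down within the crop:
x = 843 + 1 × 859.00 ≈ 1702; y = 198 + 2 × 865.67 ≈ 1929.

x = 1702 px, y = 1929 px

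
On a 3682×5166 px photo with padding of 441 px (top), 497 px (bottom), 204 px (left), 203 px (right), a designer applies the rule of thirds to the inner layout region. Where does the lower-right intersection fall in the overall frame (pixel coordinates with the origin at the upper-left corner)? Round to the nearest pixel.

x = 2387 px, y = 3260 px

Content width = 3682 − 204 − 203 = 3275 px; content height = 5166 − 441 − 497 = 4228 px.
Lower-right is two-thirds across and two-thirds down within the inner layout region.
x = 204 + 2 × 3275/3 = 204 + 2183.33 ≈ 2387
y = 441 + 2 × 4228/3 = 441 + 2818.67 ≈ 3260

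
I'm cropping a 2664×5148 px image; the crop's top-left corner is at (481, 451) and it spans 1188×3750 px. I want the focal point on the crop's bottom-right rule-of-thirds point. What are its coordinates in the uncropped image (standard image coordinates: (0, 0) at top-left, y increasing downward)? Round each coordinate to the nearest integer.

x = 1273 px, y = 2951 px

One third of the crop width 1188 is 396.00 px.
One third of the crop height 3750 is 1250.00 px.
The bottom-right point is two-thirds across and two-thirds down within the crop:
x = 481 + 2 × 396.00 ≈ 1273; y = 451 + 2 × 1250.00 ≈ 2951.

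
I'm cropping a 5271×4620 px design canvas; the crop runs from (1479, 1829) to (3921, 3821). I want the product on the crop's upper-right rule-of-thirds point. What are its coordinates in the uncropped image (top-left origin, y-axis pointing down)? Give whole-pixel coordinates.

Crop width = 3921 − 1479 = 2442 px; one third is 814.00 px.
Crop height = 3821 − 1829 = 1992 px; one third is 664.00 px.
The upper-right point is two-thirds across and one-third down within the crop:
x = 1479 + 2 × 814.00 ≈ 3107; y = 1829 + 1 × 664.00 ≈ 2493.

(3107, 2493)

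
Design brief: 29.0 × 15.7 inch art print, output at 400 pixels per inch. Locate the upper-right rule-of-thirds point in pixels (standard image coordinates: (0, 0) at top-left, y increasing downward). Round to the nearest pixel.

In pixels the canvas is 29.0 × 400 = 11600 wide and 15.7 × 400 = 6280 tall.
The upper-right point is two-thirds across and one-third down:
x = 2 × 11600/3 ≈ 7733; y = 1 × 6280/3 ≈ 2093.

(7733, 2093)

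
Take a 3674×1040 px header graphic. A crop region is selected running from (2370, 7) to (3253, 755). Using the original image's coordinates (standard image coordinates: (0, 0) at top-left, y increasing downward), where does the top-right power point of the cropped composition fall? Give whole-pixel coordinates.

Crop width = 3253 − 2370 = 883 px; one third is 294.33 px.
Crop height = 755 − 7 = 748 px; one third is 249.33 px.
The top-right point is two-thirds across and one-third down within the crop:
x = 2370 + 2 × 294.33 ≈ 2959; y = 7 + 1 × 249.33 ≈ 256.

x = 2959 px, y = 256 px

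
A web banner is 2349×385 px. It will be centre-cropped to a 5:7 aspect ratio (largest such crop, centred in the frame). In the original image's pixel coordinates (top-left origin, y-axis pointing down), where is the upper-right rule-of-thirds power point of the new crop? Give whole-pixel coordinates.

x = 1220 px, y = 128 px

2349/385 > 5/7, so the 5:7 crop keeps the full height 385 and trims width to 385 × 5/7 = 275.00 px.
Left offset = (2349 − 275.00)/2 = 1037.00 px; top offset = 0.
Upper-right is two-thirds across and one-third down within the crop:
x = 1037.00 + 2 × 275.00/3 ≈ 1220; y = 0.00 + 1 × 385.00/3 ≈ 128.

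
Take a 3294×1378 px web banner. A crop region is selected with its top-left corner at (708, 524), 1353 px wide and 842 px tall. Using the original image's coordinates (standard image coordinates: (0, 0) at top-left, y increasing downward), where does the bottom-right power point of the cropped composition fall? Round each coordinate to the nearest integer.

x = 1610 px, y = 1085 px

One third of the crop width 1353 is 451.00 px.
One third of the crop height 842 is 280.67 px.
The bottom-right point is two-thirds across and two-thirds down within the crop:
x = 708 + 2 × 451.00 ≈ 1610; y = 524 + 2 × 280.67 ≈ 1085.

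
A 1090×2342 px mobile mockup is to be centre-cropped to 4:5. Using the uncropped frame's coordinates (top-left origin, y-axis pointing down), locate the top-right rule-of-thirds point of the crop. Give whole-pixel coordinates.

1090/2342 < 4/5, so the 4:5 crop keeps the full width 1090 and trims height to 1090 × 5/4 = 1362.50 px.
Top offset = (2342 − 1362.50)/2 = 489.75 px; left offset = 0.
Top-right is two-thirds across and one-third down within the crop:
x = 0.00 + 2 × 1090.00/3 ≈ 727; y = 489.75 + 1 × 1362.50/3 ≈ 944.

(727, 944)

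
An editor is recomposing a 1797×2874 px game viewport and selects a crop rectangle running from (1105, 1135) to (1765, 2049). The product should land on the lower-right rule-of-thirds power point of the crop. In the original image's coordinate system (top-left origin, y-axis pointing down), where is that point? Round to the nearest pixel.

Crop width = 1765 − 1105 = 660 px; one third is 220.00 px.
Crop height = 2049 − 1135 = 914 px; one third is 304.67 px.
The lower-right point is two-thirds across and two-thirds down within the crop:
x = 1105 + 2 × 220.00 ≈ 1545; y = 1135 + 2 × 304.67 ≈ 1744.

x = 1545 px, y = 1744 px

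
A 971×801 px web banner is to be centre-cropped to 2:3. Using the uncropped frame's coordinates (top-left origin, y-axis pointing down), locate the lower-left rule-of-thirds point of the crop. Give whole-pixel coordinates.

x = 397 px, y = 534 px

971/801 > 2/3, so the 2:3 crop keeps the full height 801 and trims width to 801 × 2/3 = 534.00 px.
Left offset = (971 − 534.00)/2 = 218.50 px; top offset = 0.
Lower-left is one-third across and two-thirds down within the crop:
x = 218.50 + 1 × 534.00/3 ≈ 397; y = 0.00 + 2 × 801.00/3 ≈ 534.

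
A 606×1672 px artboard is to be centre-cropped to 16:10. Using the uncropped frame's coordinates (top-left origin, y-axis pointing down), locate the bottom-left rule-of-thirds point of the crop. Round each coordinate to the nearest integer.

606/1672 < 16/10, so the 16:10 crop keeps the full width 606 and trims height to 606 × 10/16 = 378.75 px.
Top offset = (1672 − 378.75)/2 = 646.62 px; left offset = 0.
Bottom-left is one-third across and two-thirds down within the crop:
x = 0.00 + 1 × 606.00/3 ≈ 202; y = 646.62 + 2 × 378.75/3 ≈ 899.

(202, 899)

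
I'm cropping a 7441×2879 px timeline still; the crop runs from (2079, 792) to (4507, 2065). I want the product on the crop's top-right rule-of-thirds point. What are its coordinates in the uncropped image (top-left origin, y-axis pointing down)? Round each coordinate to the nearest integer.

x = 3698 px, y = 1216 px

Crop width = 4507 − 2079 = 2428 px; one third is 809.33 px.
Crop height = 2065 − 792 = 1273 px; one third is 424.33 px.
The top-right point is two-thirds across and one-third down within the crop:
x = 2079 + 2 × 809.33 ≈ 3698; y = 792 + 1 × 424.33 ≈ 1216.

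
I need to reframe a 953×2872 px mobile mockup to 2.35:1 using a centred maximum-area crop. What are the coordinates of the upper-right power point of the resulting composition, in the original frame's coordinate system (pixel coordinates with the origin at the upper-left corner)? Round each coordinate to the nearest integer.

953/2872 < 2.35/1, so the 2.35:1 crop keeps the full width 953 and trims height to 953 × 1/2.35 = 405.53 px.
Top offset = (2872 − 405.53)/2 = 1233.23 px; left offset = 0.
Upper-right is two-thirds across and one-third down within the crop:
x = 0.00 + 2 × 953.00/3 ≈ 635; y = 1233.23 + 1 × 405.53/3 ≈ 1368.

x = 635 px, y = 1368 px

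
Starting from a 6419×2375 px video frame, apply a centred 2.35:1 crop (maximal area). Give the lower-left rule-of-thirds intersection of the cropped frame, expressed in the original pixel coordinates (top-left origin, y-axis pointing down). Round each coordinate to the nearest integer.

6419/2375 > 2.35/1, so the 2.35:1 crop keeps the full height 2375 and trims width to 2375 × 2.35/1 = 5581.25 px.
Left offset = (6419 − 5581.25)/2 = 418.88 px; top offset = 0.
Lower-left is one-third across and two-thirds down within the crop:
x = 418.88 + 1 × 5581.25/3 ≈ 2279; y = 0.00 + 2 × 2375.00/3 ≈ 1583.

x = 2279 px, y = 1583 px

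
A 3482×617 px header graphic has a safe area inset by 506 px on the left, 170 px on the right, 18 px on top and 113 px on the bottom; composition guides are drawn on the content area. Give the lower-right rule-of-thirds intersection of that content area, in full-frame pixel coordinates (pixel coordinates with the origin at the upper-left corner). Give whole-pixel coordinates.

(2377, 342)

Content width = 3482 − 506 − 170 = 2806 px; content height = 617 − 18 − 113 = 486 px.
Lower-right is two-thirds across and two-thirds down within the content area.
x = 506 + 2 × 2806/3 = 506 + 1870.67 ≈ 2377
y = 18 + 2 × 486/3 = 18 + 324.00 ≈ 342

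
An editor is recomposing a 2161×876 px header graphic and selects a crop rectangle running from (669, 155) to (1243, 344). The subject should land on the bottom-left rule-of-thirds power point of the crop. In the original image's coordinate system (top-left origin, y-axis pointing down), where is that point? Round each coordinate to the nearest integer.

(860, 281)

Crop width = 1243 − 669 = 574 px; one third is 191.33 px.
Crop height = 344 − 155 = 189 px; one third is 63.00 px.
The bottom-left point is one-third across and two-thirds down within the crop:
x = 669 + 1 × 191.33 ≈ 860; y = 155 + 2 × 63.00 ≈ 281.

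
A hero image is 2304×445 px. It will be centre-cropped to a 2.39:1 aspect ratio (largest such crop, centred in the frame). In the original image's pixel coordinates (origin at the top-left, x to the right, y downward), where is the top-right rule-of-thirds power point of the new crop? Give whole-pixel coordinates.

x = 1329 px, y = 148 px

2304/445 > 2.39/1, so the 2.39:1 crop keeps the full height 445 and trims width to 445 × 2.39/1 = 1063.55 px.
Left offset = (2304 − 1063.55)/2 = 620.23 px; top offset = 0.
Top-right is two-thirds across and one-third down within the crop:
x = 620.23 + 2 × 1063.55/3 ≈ 1329; y = 0.00 + 1 × 445.00/3 ≈ 148.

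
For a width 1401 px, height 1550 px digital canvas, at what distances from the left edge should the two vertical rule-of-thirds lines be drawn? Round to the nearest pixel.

467 px and 934 px

1401 / 3 = 467, so the vertical lines sit at one and two thirds of 1401.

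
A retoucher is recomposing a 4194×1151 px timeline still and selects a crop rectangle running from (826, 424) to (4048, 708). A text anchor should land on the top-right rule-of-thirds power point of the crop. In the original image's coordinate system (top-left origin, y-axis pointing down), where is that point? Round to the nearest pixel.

Crop width = 4048 − 826 = 3222 px; one third is 1074.00 px.
Crop height = 708 − 424 = 284 px; one third is 94.67 px.
The top-right point is two-thirds across and one-third down within the crop:
x = 826 + 2 × 1074.00 ≈ 2974; y = 424 + 1 × 94.67 ≈ 519.

x = 2974 px, y = 519 px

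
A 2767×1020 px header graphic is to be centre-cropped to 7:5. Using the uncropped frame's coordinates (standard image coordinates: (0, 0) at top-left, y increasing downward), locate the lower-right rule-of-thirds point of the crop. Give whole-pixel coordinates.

2767/1020 > 7/5, so the 7:5 crop keeps the full height 1020 and trims width to 1020 × 7/5 = 1428.00 px.
Left offset = (2767 − 1428.00)/2 = 669.50 px; top offset = 0.
Lower-right is two-thirds across and two-thirds down within the crop:
x = 669.50 + 2 × 1428.00/3 ≈ 1622; y = 0.00 + 2 × 1020.00/3 ≈ 680.

(1622, 680)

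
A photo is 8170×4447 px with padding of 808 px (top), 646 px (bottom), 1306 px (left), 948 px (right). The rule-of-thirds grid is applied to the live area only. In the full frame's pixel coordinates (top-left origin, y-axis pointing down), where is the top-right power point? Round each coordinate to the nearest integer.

Content width = 8170 − 1306 − 948 = 5916 px; content height = 4447 − 808 − 646 = 2993 px.
Top-right is two-thirds across and one-third down within the live area.
x = 1306 + 2 × 5916/3 = 1306 + 3944.00 ≈ 5250
y = 808 + 1 × 2993/3 = 808 + 997.67 ≈ 1806

x = 5250 px, y = 1806 px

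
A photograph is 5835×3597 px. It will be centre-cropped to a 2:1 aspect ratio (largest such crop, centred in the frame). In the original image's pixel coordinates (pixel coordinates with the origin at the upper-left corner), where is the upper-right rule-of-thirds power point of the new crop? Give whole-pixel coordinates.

5835/3597 < 2/1, so the 2:1 crop keeps the full width 5835 and trims height to 5835 × 1/2 = 2917.50 px.
Top offset = (3597 − 2917.50)/2 = 339.75 px; left offset = 0.
Upper-right is two-thirds across and one-third down within the crop:
x = 0.00 + 2 × 5835.00/3 ≈ 3890; y = 339.75 + 1 × 2917.50/3 ≈ 1312.

(3890, 1312)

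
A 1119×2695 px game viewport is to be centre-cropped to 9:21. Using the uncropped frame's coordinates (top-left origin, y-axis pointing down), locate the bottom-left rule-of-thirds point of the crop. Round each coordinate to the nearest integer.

(373, 1783)

1119/2695 < 9/21, so the 9:21 crop keeps the full width 1119 and trims height to 1119 × 21/9 = 2611.00 px.
Top offset = (2695 − 2611.00)/2 = 42.00 px; left offset = 0.
Bottom-left is one-third across and two-thirds down within the crop:
x = 0.00 + 1 × 1119.00/3 ≈ 373; y = 42.00 + 2 × 2611.00/3 ≈ 1783.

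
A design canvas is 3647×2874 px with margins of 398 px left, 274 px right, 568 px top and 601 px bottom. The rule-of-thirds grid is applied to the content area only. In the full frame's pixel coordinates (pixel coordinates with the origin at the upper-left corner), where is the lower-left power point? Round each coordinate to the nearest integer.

Content width = 3647 − 398 − 274 = 2975 px; content height = 2874 − 568 − 601 = 1705 px.
Lower-left is one-third across and two-thirds down within the content area.
x = 398 + 1 × 2975/3 = 398 + 991.67 ≈ 1390
y = 568 + 2 × 1705/3 = 568 + 1136.67 ≈ 1705

(1390, 1705)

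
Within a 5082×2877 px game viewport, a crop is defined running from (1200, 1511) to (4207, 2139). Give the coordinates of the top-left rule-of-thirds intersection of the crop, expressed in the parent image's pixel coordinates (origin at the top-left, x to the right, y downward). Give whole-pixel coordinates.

x = 2202 px, y = 1720 px

Crop width = 4207 − 1200 = 3007 px; one third is 1002.33 px.
Crop height = 2139 − 1511 = 628 px; one third is 209.33 px.
The top-left point is one-third across and one-third down within the crop:
x = 1200 + 1 × 1002.33 ≈ 2202; y = 1511 + 1 × 209.33 ≈ 1720.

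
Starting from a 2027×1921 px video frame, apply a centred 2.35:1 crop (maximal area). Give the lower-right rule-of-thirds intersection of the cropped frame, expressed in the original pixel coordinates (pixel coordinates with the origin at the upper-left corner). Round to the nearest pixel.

(1351, 1104)

2027/1921 < 2.35/1, so the 2.35:1 crop keeps the full width 2027 and trims height to 2027 × 1/2.35 = 862.55 px.
Top offset = (1921 − 862.55)/2 = 529.22 px; left offset = 0.
Lower-right is two-thirds across and two-thirds down within the crop:
x = 0.00 + 2 × 2027.00/3 ≈ 1351; y = 529.22 + 2 × 862.55/3 ≈ 1104.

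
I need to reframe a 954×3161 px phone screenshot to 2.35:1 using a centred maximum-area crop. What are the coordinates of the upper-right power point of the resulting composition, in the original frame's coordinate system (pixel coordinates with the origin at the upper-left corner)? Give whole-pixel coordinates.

954/3161 < 2.35/1, so the 2.35:1 crop keeps the full width 954 and trims height to 954 × 1/2.35 = 405.96 px.
Top offset = (3161 − 405.96)/2 = 1377.52 px; left offset = 0.
Upper-right is two-thirds across and one-third down within the crop:
x = 0.00 + 2 × 954.00/3 ≈ 636; y = 1377.52 + 1 × 405.96/3 ≈ 1513.

x = 636 px, y = 1513 px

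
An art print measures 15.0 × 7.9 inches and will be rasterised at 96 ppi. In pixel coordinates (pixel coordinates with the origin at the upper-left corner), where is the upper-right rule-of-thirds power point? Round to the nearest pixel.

In pixels the canvas is 15.0 × 96 = 1440 wide and 7.9 × 96 = 758.4 tall.
The upper-right point is two-thirds across and one-third down:
x = 2 × 1440/3 ≈ 960; y = 1 × 758.4/3 ≈ 253.

x = 960 px, y = 253 px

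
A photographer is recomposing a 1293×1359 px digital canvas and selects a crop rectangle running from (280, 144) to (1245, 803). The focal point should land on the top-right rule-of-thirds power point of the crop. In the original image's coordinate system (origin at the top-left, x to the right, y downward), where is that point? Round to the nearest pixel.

Crop width = 1245 − 280 = 965 px; one third is 321.67 px.
Crop height = 803 − 144 = 659 px; one third is 219.67 px.
The top-right point is two-thirds across and one-third down within the crop:
x = 280 + 2 × 321.67 ≈ 923; y = 144 + 1 × 219.67 ≈ 364.

x = 923 px, y = 364 px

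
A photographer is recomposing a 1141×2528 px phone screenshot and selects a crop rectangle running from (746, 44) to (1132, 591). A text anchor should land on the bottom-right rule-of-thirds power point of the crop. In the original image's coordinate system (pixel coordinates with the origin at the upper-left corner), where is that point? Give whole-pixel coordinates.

x = 1003 px, y = 409 px

Crop width = 1132 − 746 = 386 px; one third is 128.67 px.
Crop height = 591 − 44 = 547 px; one third is 182.33 px.
The bottom-right point is two-thirds across and two-thirds down within the crop:
x = 746 + 2 × 128.67 ≈ 1003; y = 44 + 2 × 182.33 ≈ 409.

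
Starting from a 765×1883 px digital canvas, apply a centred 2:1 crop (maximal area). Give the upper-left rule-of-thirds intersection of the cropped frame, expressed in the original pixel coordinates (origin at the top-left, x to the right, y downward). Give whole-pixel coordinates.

x = 255 px, y = 878 px

765/1883 < 2/1, so the 2:1 crop keeps the full width 765 and trims height to 765 × 1/2 = 382.50 px.
Top offset = (1883 − 382.50)/2 = 750.25 px; left offset = 0.
Upper-left is one-third across and one-third down within the crop:
x = 0.00 + 1 × 765.00/3 ≈ 255; y = 750.25 + 1 × 382.50/3 ≈ 878.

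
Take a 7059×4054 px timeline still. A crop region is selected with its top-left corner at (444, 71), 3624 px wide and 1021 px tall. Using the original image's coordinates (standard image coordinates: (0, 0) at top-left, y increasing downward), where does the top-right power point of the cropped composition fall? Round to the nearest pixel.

x = 2860 px, y = 411 px

One third of the crop width 3624 is 1208.00 px.
One third of the crop height 1021 is 340.33 px.
The top-right point is two-thirds across and one-third down within the crop:
x = 444 + 2 × 1208.00 ≈ 2860; y = 71 + 1 × 340.33 ≈ 411.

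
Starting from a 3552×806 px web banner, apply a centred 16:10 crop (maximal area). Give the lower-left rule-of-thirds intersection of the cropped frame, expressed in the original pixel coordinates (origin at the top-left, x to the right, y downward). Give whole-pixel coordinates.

(1561, 537)

3552/806 > 16/10, so the 16:10 crop keeps the full height 806 and trims width to 806 × 16/10 = 1289.60 px.
Left offset = (3552 − 1289.60)/2 = 1131.20 px; top offset = 0.
Lower-left is one-third across and two-thirds down within the crop:
x = 1131.20 + 1 × 1289.60/3 ≈ 1561; y = 0.00 + 2 × 806.00/3 ≈ 537.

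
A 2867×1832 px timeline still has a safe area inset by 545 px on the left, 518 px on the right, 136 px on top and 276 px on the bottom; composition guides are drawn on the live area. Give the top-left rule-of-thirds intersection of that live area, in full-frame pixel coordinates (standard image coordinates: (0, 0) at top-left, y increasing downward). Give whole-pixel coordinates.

Content width = 2867 − 545 − 518 = 1804 px; content height = 1832 − 136 − 276 = 1420 px.
Top-left is one-third across and one-third down within the live area.
x = 545 + 1 × 1804/3 = 545 + 601.33 ≈ 1146
y = 136 + 1 × 1420/3 = 136 + 473.33 ≈ 609

(1146, 609)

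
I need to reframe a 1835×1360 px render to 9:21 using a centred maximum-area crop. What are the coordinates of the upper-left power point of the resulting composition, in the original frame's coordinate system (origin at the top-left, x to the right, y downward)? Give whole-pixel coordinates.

1835/1360 > 9/21, so the 9:21 crop keeps the full height 1360 and trims width to 1360 × 9/21 = 582.86 px.
Left offset = (1835 − 582.86)/2 = 626.07 px; top offset = 0.
Upper-left is one-third across and one-third down within the crop:
x = 626.07 + 1 × 582.86/3 ≈ 820; y = 0.00 + 1 × 1360.00/3 ≈ 453.

(820, 453)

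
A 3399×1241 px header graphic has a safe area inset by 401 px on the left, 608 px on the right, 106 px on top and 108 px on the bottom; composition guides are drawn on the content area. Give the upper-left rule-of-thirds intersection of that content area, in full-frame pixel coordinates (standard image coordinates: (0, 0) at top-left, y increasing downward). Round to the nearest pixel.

(1198, 448)

Content width = 3399 − 401 − 608 = 2390 px; content height = 1241 − 106 − 108 = 1027 px.
Upper-left is one-third across and one-third down within the content area.
x = 401 + 1 × 2390/3 = 401 + 796.67 ≈ 1198
y = 106 + 1 × 1027/3 = 106 + 342.33 ≈ 448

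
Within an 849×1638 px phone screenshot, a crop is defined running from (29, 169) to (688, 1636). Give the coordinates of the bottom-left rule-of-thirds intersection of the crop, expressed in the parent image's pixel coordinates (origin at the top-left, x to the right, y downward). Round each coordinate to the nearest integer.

(249, 1147)

Crop width = 688 − 29 = 659 px; one third is 219.67 px.
Crop height = 1636 − 169 = 1467 px; one third is 489.00 px.
The bottom-left point is one-third across and two-thirds down within the crop:
x = 29 + 1 × 219.67 ≈ 249; y = 169 + 2 × 489.00 ≈ 1147.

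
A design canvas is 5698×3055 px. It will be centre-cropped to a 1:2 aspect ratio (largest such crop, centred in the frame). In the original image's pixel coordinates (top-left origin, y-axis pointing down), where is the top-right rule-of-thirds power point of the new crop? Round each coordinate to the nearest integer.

(3104, 1018)

5698/3055 > 1/2, so the 1:2 crop keeps the full height 3055 and trims width to 3055 × 1/2 = 1527.50 px.
Left offset = (5698 − 1527.50)/2 = 2085.25 px; top offset = 0.
Top-right is two-thirds across and one-third down within the crop:
x = 2085.25 + 2 × 1527.50/3 ≈ 3104; y = 0.00 + 1 × 3055.00/3 ≈ 1018.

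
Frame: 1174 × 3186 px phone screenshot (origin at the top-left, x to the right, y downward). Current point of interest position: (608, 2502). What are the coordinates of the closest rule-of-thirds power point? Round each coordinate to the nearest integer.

Third lines: x ∈ {391, 783}, y ∈ {1062, 2124}.
608 is closer to x = 783; 2502 is closer to y = 2124.
So the nearest intersection is the lower-right power point.

(783, 2124)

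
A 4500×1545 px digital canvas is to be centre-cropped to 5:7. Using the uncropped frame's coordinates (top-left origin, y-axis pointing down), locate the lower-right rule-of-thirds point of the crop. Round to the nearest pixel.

4500/1545 > 5/7, so the 5:7 crop keeps the full height 1545 and trims width to 1545 × 5/7 = 1103.57 px.
Left offset = (4500 − 1103.57)/2 = 1698.21 px; top offset = 0.
Lower-right is two-thirds across and two-thirds down within the crop:
x = 1698.21 + 2 × 1103.57/3 ≈ 2434; y = 0.00 + 2 × 1545.00/3 ≈ 1030.

x = 2434 px, y = 1030 px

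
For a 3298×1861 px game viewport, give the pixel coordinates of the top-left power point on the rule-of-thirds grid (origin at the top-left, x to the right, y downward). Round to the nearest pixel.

(1099, 620)

The top-left point sits one-third of the way across and one-third of the way down.
x = 1 × 3298/3 ≈ 1099; y = 1 × 1861/3 ≈ 620.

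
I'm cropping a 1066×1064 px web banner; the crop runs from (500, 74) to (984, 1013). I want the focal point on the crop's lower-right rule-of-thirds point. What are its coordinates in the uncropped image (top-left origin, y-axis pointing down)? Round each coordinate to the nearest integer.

Crop width = 984 − 500 = 484 px; one third is 161.33 px.
Crop height = 1013 − 74 = 939 px; one third is 313.00 px.
The lower-right point is two-thirds across and two-thirds down within the crop:
x = 500 + 2 × 161.33 ≈ 823; y = 74 + 2 × 313.00 ≈ 700.

x = 823 px, y = 700 px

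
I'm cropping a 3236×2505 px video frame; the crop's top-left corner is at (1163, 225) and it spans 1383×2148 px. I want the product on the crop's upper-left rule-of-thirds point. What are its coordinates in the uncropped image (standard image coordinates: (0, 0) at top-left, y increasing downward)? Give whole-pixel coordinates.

One third of the crop width 1383 is 461.00 px.
One third of the crop height 2148 is 716.00 px.
The upper-left point is one-third across and one-third down within the crop:
x = 1163 + 1 × 461.00 ≈ 1624; y = 225 + 1 × 716.00 ≈ 941.

(1624, 941)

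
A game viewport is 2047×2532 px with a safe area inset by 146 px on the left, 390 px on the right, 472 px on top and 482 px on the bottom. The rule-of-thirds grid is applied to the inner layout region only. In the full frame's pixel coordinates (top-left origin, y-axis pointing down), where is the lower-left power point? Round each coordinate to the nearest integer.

Content width = 2047 − 146 − 390 = 1511 px; content height = 2532 − 472 − 482 = 1578 px.
Lower-left is one-third across and two-thirds down within the inner layout region.
x = 146 + 1 × 1511/3 = 146 + 503.67 ≈ 650
y = 472 + 2 × 1578/3 = 472 + 1052.00 ≈ 1524

(650, 1524)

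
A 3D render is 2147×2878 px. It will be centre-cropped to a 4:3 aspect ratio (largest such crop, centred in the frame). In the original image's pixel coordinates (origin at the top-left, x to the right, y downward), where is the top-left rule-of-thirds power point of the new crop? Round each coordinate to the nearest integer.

2147/2878 < 4/3, so the 4:3 crop keeps the full width 2147 and trims height to 2147 × 3/4 = 1610.25 px.
Top offset = (2878 − 1610.25)/2 = 633.88 px; left offset = 0.
Top-left is one-third across and one-third down within the crop:
x = 0.00 + 1 × 2147.00/3 ≈ 716; y = 633.88 + 1 × 1610.25/3 ≈ 1171.

x = 716 px, y = 1171 px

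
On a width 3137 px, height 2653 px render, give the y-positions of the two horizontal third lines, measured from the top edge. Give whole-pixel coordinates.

2653 / 3 = 884.33, so the horizontal lines sit at one and two thirds of 2653.

884 px and 1769 px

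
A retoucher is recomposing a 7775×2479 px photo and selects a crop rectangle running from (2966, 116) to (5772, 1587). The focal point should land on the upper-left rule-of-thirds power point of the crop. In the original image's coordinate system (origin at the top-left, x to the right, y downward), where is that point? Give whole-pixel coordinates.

x = 3901 px, y = 606 px

Crop width = 5772 − 2966 = 2806 px; one third is 935.33 px.
Crop height = 1587 − 116 = 1471 px; one third is 490.33 px.
The upper-left point is one-third across and one-third down within the crop:
x = 2966 + 1 × 935.33 ≈ 3901; y = 116 + 1 × 490.33 ≈ 606.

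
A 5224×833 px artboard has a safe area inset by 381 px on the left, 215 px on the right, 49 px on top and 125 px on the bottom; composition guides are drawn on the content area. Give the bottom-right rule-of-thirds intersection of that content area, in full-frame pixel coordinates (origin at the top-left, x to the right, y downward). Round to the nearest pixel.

x = 3466 px, y = 488 px

Content width = 5224 − 381 − 215 = 4628 px; content height = 833 − 49 − 125 = 659 px.
Bottom-right is two-thirds across and two-thirds down within the content area.
x = 381 + 2 × 4628/3 = 381 + 3085.33 ≈ 3466
y = 49 + 2 × 659/3 = 49 + 439.33 ≈ 488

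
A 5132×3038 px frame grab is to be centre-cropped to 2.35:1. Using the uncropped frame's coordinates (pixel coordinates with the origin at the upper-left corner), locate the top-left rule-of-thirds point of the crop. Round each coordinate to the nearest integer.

5132/3038 < 2.35/1, so the 2.35:1 crop keeps the full width 5132 and trims height to 5132 × 1/2.35 = 2183.83 px.
Top offset = (3038 − 2183.83)/2 = 427.09 px; left offset = 0.
Top-left is one-third across and one-third down within the crop:
x = 0.00 + 1 × 5132.00/3 ≈ 1711; y = 427.09 + 1 × 2183.83/3 ≈ 1155.

(1711, 1155)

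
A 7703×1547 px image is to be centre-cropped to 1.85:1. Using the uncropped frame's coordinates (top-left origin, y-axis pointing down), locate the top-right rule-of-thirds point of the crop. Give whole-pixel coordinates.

7703/1547 > 1.85/1, so the 1.85:1 crop keeps the full height 1547 and trims width to 1547 × 1.85/1 = 2861.95 px.
Left offset = (7703 − 2861.95)/2 = 2420.52 px; top offset = 0.
Top-right is two-thirds across and one-third down within the crop:
x = 2420.52 + 2 × 2861.95/3 ≈ 4328; y = 0.00 + 1 × 1547.00/3 ≈ 516.

(4328, 516)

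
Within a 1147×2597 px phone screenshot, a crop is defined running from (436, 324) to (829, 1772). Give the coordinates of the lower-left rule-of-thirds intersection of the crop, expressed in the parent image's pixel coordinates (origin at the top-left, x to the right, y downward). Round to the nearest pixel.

x = 567 px, y = 1289 px

Crop width = 829 − 436 = 393 px; one third is 131.00 px.
Crop height = 1772 − 324 = 1448 px; one third is 482.67 px.
The lower-left point is one-third across and two-thirds down within the crop:
x = 436 + 1 × 131.00 ≈ 567; y = 324 + 2 × 482.67 ≈ 1289.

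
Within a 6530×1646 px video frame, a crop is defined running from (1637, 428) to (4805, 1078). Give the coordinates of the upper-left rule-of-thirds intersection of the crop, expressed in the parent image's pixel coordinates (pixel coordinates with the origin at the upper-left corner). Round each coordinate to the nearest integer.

Crop width = 4805 − 1637 = 3168 px; one third is 1056.00 px.
Crop height = 1078 − 428 = 650 px; one third is 216.67 px.
The upper-left point is one-third across and one-third down within the crop:
x = 1637 + 1 × 1056.00 ≈ 2693; y = 428 + 1 × 216.67 ≈ 645.

x = 2693 px, y = 645 px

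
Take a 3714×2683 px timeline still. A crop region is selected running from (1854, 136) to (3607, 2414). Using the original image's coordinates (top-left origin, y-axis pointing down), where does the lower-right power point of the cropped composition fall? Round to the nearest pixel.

(3023, 1655)

Crop width = 3607 − 1854 = 1753 px; one third is 584.33 px.
Crop height = 2414 − 136 = 2278 px; one third is 759.33 px.
The lower-right point is two-thirds across and two-thirds down within the crop:
x = 1854 + 2 × 584.33 ≈ 3023; y = 136 + 2 × 759.33 ≈ 1655.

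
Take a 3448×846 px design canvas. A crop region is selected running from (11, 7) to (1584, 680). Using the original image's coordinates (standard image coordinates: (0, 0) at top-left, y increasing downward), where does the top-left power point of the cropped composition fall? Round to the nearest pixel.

x = 535 px, y = 231 px

Crop width = 1584 − 11 = 1573 px; one third is 524.33 px.
Crop height = 680 − 7 = 673 px; one third is 224.33 px.
The top-left point is one-third across and one-third down within the crop:
x = 11 + 1 × 524.33 ≈ 535; y = 7 + 1 × 224.33 ≈ 231.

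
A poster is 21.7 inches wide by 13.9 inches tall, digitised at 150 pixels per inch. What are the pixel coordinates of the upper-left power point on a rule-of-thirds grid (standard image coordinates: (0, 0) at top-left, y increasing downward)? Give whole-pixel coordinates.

x = 1085 px, y = 695 px

In pixels the canvas is 21.7 × 150 = 3255 wide and 13.9 × 150 = 2085 tall.
The upper-left point is one-third across and one-third down:
x = 1 × 3255/3 ≈ 1085; y = 1 × 2085/3 ≈ 695.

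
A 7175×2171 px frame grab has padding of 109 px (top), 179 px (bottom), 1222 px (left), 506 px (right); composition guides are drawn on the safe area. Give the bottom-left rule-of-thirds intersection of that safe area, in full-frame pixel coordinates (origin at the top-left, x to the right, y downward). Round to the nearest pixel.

x = 3038 px, y = 1364 px

Content width = 7175 − 1222 − 506 = 5447 px; content height = 2171 − 109 − 179 = 1883 px.
Bottom-left is one-third across and two-thirds down within the safe area.
x = 1222 + 1 × 5447/3 = 1222 + 1815.67 ≈ 3038
y = 109 + 2 × 1883/3 = 109 + 1255.33 ≈ 1364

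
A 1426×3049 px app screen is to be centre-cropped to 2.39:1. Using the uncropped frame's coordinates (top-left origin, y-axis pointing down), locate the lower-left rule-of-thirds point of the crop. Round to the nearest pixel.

(475, 1624)

1426/3049 < 2.39/1, so the 2.39:1 crop keeps the full width 1426 and trims height to 1426 × 1/2.39 = 596.65 px.
Top offset = (3049 − 596.65)/2 = 1226.17 px; left offset = 0.
Lower-left is one-third across and two-thirds down within the crop:
x = 0.00 + 1 × 1426.00/3 ≈ 475; y = 1226.17 + 2 × 596.65/3 ≈ 1624.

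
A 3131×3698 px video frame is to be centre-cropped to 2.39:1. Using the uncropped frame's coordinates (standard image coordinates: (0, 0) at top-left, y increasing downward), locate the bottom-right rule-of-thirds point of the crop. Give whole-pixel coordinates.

(2087, 2067)

3131/3698 < 2.39/1, so the 2.39:1 crop keeps the full width 3131 and trims height to 3131 × 1/2.39 = 1310.04 px.
Top offset = (3698 − 1310.04)/2 = 1193.98 px; left offset = 0.
Bottom-right is two-thirds across and two-thirds down within the crop:
x = 0.00 + 2 × 3131.00/3 ≈ 2087; y = 1193.98 + 2 × 1310.04/3 ≈ 2067.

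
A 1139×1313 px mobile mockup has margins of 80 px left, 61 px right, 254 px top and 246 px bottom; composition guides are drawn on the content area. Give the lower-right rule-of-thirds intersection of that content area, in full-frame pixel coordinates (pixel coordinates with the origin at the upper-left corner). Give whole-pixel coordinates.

(745, 796)

Content width = 1139 − 80 − 61 = 998 px; content height = 1313 − 254 − 246 = 813 px.
Lower-right is two-thirds across and two-thirds down within the content area.
x = 80 + 2 × 998/3 = 80 + 665.33 ≈ 745
y = 254 + 2 × 813/3 = 254 + 542.00 ≈ 796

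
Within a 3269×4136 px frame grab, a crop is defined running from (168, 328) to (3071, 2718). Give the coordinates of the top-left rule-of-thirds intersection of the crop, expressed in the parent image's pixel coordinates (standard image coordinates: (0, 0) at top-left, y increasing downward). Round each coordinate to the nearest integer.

(1136, 1125)

Crop width = 3071 − 168 = 2903 px; one third is 967.67 px.
Crop height = 2718 − 328 = 2390 px; one third is 796.67 px.
The top-left point is one-third across and one-third down within the crop:
x = 168 + 1 × 967.67 ≈ 1136; y = 328 + 1 × 796.67 ≈ 1125.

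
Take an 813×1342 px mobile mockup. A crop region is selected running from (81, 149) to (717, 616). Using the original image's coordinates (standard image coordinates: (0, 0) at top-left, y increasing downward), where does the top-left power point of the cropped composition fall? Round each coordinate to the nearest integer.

x = 293 px, y = 305 px

Crop width = 717 − 81 = 636 px; one third is 212.00 px.
Crop height = 616 − 149 = 467 px; one third is 155.67 px.
The top-left point is one-third across and one-third down within the crop:
x = 81 + 1 × 212.00 ≈ 293; y = 149 + 1 × 155.67 ≈ 305.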